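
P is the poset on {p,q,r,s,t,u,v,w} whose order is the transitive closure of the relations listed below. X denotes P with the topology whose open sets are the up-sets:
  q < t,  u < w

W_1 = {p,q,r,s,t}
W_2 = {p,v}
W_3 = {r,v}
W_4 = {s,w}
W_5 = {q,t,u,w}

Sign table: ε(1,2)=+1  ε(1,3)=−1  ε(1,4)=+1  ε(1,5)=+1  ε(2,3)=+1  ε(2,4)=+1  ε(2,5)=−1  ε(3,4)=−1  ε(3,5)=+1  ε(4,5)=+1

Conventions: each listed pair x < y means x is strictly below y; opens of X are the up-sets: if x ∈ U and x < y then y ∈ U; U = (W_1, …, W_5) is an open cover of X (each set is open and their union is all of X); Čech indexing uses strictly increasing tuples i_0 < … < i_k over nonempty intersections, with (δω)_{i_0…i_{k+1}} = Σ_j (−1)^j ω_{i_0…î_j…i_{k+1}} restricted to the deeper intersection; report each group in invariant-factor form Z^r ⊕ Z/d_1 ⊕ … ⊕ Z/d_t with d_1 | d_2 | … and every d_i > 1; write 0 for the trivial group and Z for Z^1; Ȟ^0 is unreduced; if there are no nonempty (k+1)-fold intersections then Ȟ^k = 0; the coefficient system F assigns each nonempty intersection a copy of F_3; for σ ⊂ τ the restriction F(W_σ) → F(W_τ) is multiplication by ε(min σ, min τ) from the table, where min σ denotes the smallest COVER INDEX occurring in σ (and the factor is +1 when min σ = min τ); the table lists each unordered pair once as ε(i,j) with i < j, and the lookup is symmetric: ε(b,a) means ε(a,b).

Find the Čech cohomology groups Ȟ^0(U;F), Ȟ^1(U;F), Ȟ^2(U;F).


nonempty intersections:
  W12={p} W13={r} W14={s} W15={q,t} W23={v} W45={w}
C dims 5,6; δ0: rk_F3 5
Ȟ^0: (5−5)−0=0 ⇒ 0
Ȟ^1: (6−0)−5=1 ⇒ Z/3
Ȟ^2: (0−0)−0=0 ⇒ 0

Ȟ^0 ≅ 0; Ȟ^1 ≅ Z/3; Ȟ^2 ≅ 0


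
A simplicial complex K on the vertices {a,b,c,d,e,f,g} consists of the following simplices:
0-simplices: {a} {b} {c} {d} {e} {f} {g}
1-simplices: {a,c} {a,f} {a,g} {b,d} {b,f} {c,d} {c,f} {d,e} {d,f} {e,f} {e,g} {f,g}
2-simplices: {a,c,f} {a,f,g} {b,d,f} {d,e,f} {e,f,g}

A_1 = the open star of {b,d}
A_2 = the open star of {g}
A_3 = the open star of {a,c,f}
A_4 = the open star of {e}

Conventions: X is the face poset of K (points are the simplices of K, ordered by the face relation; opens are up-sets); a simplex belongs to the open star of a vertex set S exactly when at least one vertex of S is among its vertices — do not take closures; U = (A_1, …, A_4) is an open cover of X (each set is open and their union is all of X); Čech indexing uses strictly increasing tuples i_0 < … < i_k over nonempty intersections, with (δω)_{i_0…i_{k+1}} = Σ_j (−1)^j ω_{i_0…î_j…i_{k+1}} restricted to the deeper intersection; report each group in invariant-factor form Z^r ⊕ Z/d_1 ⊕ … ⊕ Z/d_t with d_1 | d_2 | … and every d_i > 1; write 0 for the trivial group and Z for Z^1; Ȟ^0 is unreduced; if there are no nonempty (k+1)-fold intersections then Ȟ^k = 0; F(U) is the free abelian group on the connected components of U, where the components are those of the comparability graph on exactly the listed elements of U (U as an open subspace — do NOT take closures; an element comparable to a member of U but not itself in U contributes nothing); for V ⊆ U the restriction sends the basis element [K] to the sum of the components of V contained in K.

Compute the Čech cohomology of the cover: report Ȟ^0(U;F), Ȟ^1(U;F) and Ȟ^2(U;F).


Ȟ^0(U;F) ≅ Z, Ȟ^1(U;F) ≅ Z and Ȟ^2(U;F) ≅ 0

nonempty intersections:
  A1={{b},{d},{b,d},{b,f},{c,d},{d,e},{d,f},{b,d,f},{d,e,f}} A2={{g},{a,g},{e,g},{f,g},{a,f,g},{e,f,g}} A3={{a},{c},{f},{a,c},{a,f},{a,g},{b,f},{c,d},{c,f},{d,f},{e,f},{f,g},{a,c,f},{a,f,g},{b,d,f},{d,e,f},{e,f,g}} A4={{e},{d,e},{e,f},{e,g},{d,e,f},{e,f,g}}
  A13={{b,f},{c,d},{d,f},{b,d,f},{d,e,f}} A14={{d,e},{d,e,f}} A23={{a,g},{f,g},{a,f,g},{e,f,g}} A24={{e,g},{e,f,g}} A34={{e,f},{d,e,f},{e,f,g}}
  A134={{d,e,f}} A234={{e,f,g}}
components per intersection:
  A1: {{b},{d},{b,d},{b,f},{c,d},{d,e},{d,f},{b,d,f},{d,e,f}}
  A2: {{g},{a,g},{e,g},{f,g},{a,f,g},{e,f,g}}
  A3: {{a},{c},{f},{a,c},{a,f},{a,g},{b,f},{c,d},{c,f},{d,f},{e,f},{f,g},{a,c,f},{a,f,g},{b,d,f},{d,e,f},{e,f,g}}
  A4: {{e},{d,e},{e,f},{e,g},{d,e,f},{e,f,g}}
  A13: {{b,f},{d,f},{b,d,f},{d,e,f}} {{c,d}}
  A14: {{d,e},{d,e,f}}
  A23: {{a,g},{f,g},{a,f,g},{e,f,g}}
  A24: {{e,g},{e,f,g}}
  A34: {{e,f},{d,e,f},{e,f,g}}
  A134: {{d,e,f}}
  A234: {{e,f,g}}
C dims 4,6,2; δ0: rk 3, SNF 1^3; δ1: rk 2, SNF 1^2
Ȟ^0: (4−3)−0=1 ⇒ Z
Ȟ^1: (6−2)−3=1 ⇒ Z
Ȟ^2: (2−0)−2=0 ⇒ 0


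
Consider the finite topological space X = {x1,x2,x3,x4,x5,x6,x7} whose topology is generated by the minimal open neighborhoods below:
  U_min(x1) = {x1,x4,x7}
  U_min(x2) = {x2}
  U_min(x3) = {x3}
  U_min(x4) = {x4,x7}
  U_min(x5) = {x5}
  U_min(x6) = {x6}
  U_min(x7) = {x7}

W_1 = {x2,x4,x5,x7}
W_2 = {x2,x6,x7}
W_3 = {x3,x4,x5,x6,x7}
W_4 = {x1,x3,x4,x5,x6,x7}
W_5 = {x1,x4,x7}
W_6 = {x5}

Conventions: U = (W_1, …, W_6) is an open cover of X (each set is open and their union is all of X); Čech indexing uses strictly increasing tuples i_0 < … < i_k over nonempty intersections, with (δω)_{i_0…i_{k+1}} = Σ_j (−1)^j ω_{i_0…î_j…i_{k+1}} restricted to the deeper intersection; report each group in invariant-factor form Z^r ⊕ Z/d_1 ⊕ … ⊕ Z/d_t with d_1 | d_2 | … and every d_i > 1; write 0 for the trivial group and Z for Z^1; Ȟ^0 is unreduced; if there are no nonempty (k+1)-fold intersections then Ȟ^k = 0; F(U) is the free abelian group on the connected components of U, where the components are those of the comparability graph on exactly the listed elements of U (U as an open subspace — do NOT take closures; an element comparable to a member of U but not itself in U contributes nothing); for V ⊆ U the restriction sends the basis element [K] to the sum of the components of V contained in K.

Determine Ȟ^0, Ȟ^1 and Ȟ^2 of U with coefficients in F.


nerve of the cover:
  W12={x2,x7} W13={x4,x5,x7} W14={x4,x5,x7} W15={x4,x7} W16={x5} W23={x6,x7} W24={x6,x7} W25={x7} W34={x3,x4,x5,x6,x7} W35={x4,x7} W36={x5} W45={x1,x4,x7} W46={x5}
  W123={x7} W124={x7} W125={x7} W134={x4,x5,x7} W135={x4,x7} W136={x5} W145={x4,x7} W146={x5} W234={x6,x7} W235={x7} W245={x7} W345={x4,x7} W346={x5}
  W1234={x7} W1235={x7} W1245={x7} W1345={x4,x7} W1346={x5} W2345={x7}
  W12345={x7}
components per intersection:
  W1: {x2} {x4,x7} {x5}
  W2: {x2} {x6} {x7}
  W3: {x3} {x4,x7} {x5} {x6}
  W4: {x1,x4,x7} {x3} {x5} {x6}
  W5: {x1,x4,x7}
  W6: {x5}
  W12: {x2} {x7}
  W13: {x4,x7} {x5}
  W14: {x4,x7} {x5}
  W15: {x4,x7}
  W16: {x5}
  W23: {x6} {x7}
  W24: {x6} {x7}
  W25: {x7}
  W34: {x3} {x4,x7} {x5} {x6}
  W35: {x4,x7}
  W36: {x5}
  W45: {x1,x4,x7}
  W46: {x5}
  W123: {x7}
  W124: {x7}
  W125: {x7}
  W134: {x4,x7} {x5}
  W135: {x4,x7}
  W136: {x5}
  W145: {x4,x7}
  W146: {x5}
  W234: {x6} {x7}
  W235: {x7}
  W245: {x7}
  W345: {x4,x7}
  W346: {x5}
  W1234: {x7}
  W1235: {x7}
  W1245: {x7}
  W1345: {x4,x7}
  W1346: {x5}
  W2345: {x7}
  W12345: {x7}
C dims 16,21,15,6; δ0: rk 11, SNF 1^11; δ1: rk 10, SNF 1^10; δ2: rk 5, SNF 1^5
Ȟ^0 = (16 − 11) − 0 = 5, so Ȟ^0 ≅ Z^5
Ȟ^1 = (21 − 10) − 11 = 0, so Ȟ^1 ≅ 0
Ȟ^2 = (15 − 5) − 10 = 0, so Ȟ^2 ≅ 0

Ȟ^0(U;F) ≅ Z^5, Ȟ^1(U;F) ≅ 0, Ȟ^2(U;F) ≅ 0


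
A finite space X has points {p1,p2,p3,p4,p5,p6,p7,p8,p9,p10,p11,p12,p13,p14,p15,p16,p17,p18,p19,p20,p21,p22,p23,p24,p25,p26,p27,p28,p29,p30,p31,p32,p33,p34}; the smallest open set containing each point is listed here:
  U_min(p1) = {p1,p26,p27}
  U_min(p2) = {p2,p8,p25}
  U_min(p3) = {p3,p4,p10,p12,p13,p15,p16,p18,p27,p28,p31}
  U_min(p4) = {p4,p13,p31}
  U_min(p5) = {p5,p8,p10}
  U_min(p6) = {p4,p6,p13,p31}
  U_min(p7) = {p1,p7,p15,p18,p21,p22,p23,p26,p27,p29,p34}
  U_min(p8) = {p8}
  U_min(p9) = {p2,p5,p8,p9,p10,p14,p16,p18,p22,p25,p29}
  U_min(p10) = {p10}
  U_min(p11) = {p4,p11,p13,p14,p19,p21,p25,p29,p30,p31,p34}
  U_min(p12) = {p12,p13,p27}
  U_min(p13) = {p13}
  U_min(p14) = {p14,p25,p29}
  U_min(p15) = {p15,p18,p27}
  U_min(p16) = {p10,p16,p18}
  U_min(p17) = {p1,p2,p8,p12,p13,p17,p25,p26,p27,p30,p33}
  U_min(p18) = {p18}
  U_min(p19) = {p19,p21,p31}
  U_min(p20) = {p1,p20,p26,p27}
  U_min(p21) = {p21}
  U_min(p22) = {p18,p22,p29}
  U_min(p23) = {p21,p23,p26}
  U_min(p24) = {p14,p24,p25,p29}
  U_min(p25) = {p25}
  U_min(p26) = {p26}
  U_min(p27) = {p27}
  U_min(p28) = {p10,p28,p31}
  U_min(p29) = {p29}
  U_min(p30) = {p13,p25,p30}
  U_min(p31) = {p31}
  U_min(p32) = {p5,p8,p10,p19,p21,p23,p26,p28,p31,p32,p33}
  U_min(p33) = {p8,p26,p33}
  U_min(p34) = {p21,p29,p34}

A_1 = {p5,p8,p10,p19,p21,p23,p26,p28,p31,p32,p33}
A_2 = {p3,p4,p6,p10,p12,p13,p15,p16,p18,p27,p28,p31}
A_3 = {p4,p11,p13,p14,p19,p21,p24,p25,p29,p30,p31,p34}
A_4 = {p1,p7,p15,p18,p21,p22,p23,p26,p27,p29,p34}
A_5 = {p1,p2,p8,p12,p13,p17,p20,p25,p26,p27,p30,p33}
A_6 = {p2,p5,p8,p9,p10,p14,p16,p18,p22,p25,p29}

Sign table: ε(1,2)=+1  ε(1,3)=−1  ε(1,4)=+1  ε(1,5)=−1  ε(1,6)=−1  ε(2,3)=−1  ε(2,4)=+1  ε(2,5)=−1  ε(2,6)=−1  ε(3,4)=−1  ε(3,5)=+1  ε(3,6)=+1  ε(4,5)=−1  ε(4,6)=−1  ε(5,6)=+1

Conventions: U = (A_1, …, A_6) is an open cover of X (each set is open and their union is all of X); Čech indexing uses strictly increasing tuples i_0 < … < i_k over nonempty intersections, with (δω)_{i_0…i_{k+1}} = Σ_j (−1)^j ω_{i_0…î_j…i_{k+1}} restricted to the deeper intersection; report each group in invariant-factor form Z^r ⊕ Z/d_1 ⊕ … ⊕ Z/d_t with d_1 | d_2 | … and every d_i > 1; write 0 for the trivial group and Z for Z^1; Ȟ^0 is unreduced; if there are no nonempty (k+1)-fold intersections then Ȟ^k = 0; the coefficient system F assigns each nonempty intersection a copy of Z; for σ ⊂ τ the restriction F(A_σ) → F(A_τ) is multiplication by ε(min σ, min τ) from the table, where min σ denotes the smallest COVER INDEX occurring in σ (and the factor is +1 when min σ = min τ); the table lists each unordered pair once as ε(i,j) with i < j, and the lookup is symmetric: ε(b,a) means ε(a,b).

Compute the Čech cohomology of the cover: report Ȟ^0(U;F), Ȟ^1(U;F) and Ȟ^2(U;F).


Ȟ^0(U;F) ≅ Z,  Ȟ^1(U;F) ≅ 0,  Ȟ^2(U;F) ≅ Z/2

intersection data:
  A12={p10,p28,p31} A13={p19,p21,p31} A14={p21,p23,p26} A15={p8,p26,p33} A16={p5,p8,p10} A23={p4,p13,p31} A24={p15,p18,p27} A25={p12,p13,p27} A26={p10,p16,p18} A34={p21,p29,p34} A35={p13,p25,p30} A36={p14,p25,p29} A45={p1,p26,p27} A46={p18,p22,p29} A56={p2,p8,p25}
  A123={p31} A126={p10} A134={p21} A145={p26} A156={p8} A235={p13} A245={p27} A246={p18} A346={p29} A356={p25}
C dims 6,15,10; δ0: rk 5, SNF 1^5; δ1: rk 10, SNF 1^9·2
Ȟ^0 = (6 − 5) − 0 = 1, so Ȟ^0 ≅ Z
Ȟ^1 = (15 − 10) − 5 = 0, so Ȟ^1 ≅ 0
Ȟ^2 = (10 − 0) − 10 = 0 plus torsion [2], so Ȟ^2 ≅ Z/2


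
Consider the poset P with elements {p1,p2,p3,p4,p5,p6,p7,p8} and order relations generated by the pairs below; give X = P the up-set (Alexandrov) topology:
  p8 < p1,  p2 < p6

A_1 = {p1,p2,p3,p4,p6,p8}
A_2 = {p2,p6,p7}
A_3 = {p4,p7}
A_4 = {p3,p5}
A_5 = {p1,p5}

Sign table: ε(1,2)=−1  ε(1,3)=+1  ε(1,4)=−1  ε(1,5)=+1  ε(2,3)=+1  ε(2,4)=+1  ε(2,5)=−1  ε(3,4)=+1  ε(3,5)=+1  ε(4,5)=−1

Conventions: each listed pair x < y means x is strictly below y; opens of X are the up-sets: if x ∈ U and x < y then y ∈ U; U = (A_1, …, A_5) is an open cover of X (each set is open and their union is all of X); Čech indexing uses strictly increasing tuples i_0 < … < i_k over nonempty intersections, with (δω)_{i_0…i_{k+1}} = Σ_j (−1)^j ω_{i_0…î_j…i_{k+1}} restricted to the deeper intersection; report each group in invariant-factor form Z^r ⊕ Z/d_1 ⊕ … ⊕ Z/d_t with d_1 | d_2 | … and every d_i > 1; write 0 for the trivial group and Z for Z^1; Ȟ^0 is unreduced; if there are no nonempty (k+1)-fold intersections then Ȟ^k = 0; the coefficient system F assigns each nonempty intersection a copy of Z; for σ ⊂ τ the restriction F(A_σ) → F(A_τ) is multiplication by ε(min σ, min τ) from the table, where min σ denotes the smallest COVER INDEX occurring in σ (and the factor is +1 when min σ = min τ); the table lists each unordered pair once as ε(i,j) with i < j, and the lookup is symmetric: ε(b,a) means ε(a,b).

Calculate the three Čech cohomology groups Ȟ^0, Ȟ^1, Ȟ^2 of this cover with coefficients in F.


Ȟ^0 = 0,  Ȟ^1 = Z ⊕ Z/2,  Ȟ^2 = 0

intersection data:
  A12={p2,p6} A13={p4} A14={p3} A15={p1} A23={p7} A45={p5}
C dims 5,6; δ0: rk 5, SNF 1^4·2
Ȟ^0 = (5 − 5) − 0 = 0, so Ȟ^0 ≅ 0
Ȟ^1 = (6 − 0) − 5 = 1 plus torsion [2], so Ȟ^1 ≅ Z ⊕ Z/2
Ȟ^2 = (0 − 0) − 0 = 0, so Ȟ^2 ≅ 0


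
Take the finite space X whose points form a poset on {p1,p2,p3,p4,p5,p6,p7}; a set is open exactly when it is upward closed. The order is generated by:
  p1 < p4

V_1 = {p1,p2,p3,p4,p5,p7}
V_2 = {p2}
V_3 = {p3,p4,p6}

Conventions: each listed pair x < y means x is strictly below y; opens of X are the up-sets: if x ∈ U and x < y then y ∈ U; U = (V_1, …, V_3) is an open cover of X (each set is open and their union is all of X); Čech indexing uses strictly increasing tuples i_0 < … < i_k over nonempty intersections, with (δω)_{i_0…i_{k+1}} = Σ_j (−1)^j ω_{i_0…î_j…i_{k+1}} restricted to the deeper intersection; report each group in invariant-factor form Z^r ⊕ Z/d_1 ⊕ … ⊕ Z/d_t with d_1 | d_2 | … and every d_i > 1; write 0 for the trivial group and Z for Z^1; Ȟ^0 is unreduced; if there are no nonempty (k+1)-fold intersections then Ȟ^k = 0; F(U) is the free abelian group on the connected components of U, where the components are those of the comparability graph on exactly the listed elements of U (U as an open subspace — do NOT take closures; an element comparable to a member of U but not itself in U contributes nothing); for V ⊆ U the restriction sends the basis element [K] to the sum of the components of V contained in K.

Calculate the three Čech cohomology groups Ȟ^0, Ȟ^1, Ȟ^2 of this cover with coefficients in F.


Ȟ^0(U;F) ≅ Z^6,  Ȟ^1(U;F) ≅ 0,  Ȟ^2(U;F) ≅ 0

nerve simplices:
  V12={p2} V13={p3,p4}
components per intersection:
  V1: {p1,p4} {p2} {p3} {p5} {p7}
  V2: {p2}
  V3: {p3} {p4} {p6}
  V12: {p2}
  V13: {p3} {p4}
C dims 9,3; δ0: rk 3, SNF 1^3
degree 0: 9−3−0 = 6 → Ȟ^0 ≅ Z^6
degree 1: 3−0−3 = 0 → Ȟ^1 ≅ 0
degree 2: 0−0−0 = 0 → Ȟ^2 ≅ 0


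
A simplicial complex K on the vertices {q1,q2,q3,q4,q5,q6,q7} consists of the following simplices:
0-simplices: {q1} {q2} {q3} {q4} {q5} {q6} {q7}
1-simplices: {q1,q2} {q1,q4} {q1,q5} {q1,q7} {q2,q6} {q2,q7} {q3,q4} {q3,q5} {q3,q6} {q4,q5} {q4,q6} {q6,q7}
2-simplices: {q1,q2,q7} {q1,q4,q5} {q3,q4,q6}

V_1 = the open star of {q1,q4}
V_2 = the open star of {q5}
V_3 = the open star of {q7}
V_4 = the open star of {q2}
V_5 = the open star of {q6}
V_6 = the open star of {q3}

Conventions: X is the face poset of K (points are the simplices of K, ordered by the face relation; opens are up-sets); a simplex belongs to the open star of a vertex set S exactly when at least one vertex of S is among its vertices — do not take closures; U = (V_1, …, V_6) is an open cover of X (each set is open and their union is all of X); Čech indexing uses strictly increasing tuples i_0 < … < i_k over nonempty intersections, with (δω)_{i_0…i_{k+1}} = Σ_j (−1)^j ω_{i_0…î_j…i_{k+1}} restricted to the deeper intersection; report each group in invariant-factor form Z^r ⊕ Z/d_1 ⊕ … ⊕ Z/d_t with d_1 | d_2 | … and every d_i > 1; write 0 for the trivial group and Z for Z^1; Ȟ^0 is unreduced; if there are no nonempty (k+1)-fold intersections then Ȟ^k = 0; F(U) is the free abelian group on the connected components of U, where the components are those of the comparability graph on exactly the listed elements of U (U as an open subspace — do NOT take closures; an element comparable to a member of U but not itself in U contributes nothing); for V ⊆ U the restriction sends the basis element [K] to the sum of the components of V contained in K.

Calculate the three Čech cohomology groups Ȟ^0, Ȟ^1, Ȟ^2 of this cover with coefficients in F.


nerve of the cover:
  V1={{q1},{q4},{q1,q2},{q1,q4},{q1,q5},{q1,q7},{q3,q4},{q4,q5},{q4,q6},{q1,q2,q7},{q1,q4,q5},{q3,q4,q6}} V2={{q5},{q1,q5},{q3,q5},{q4,q5},{q1,q4,q5}} V3={{q7},{q1,q7},{q2,q7},{q6,q7},{q1,q2,q7}} V4={{q2},{q1,q2},{q2,q6},{q2,q7},{q1,q2,q7}} V5={{q6},{q2,q6},{q3,q6},{q4,q6},{q6,q7},{q3,q4,q6}} V6={{q3},{q3,q4},{q3,q5},{q3,q6},{q3,q4,q6}}
  V12={{q1,q5},{q4,q5},{q1,q4,q5}} V13={{q1,q7},{q1,q2,q7}} V14={{q1,q2},{q1,q2,q7}} V15={{q4,q6},{q3,q4,q6}} V16={{q3,q4},{q3,q4,q6}} V26={{q3,q5}} V34={{q2,q7},{q1,q2,q7}} V35={{q6,q7}} V45={{q2,q6}} V56={{q3,q6},{q3,q4,q6}}
  V134={{q1,q2,q7}} V156={{q3,q4,q6}}
components per intersection:
  V1: {{q1},{q4},{q1,q2},{q1,q4},{q1,q5},{q1,q7},{q3,q4},{q4,q5},{q4,q6},{q1,q2,q7},{q1,q4,q5},{q3,q4,q6}}
  V2: {{q5},{q1,q5},{q3,q5},{q4,q5},{q1,q4,q5}}
  V3: {{q7},{q1,q7},{q2,q7},{q6,q7},{q1,q2,q7}}
  V4: {{q2},{q1,q2},{q2,q6},{q2,q7},{q1,q2,q7}}
  V5: {{q6},{q2,q6},{q3,q6},{q4,q6},{q6,q7},{q3,q4,q6}}
  V6: {{q3},{q3,q4},{q3,q5},{q3,q6},{q3,q4,q6}}
  V12: {{q1,q5},{q4,q5},{q1,q4,q5}}
  V13: {{q1,q7},{q1,q2,q7}}
  V14: {{q1,q2},{q1,q2,q7}}
  V15: {{q4,q6},{q3,q4,q6}}
  V16: {{q3,q4},{q3,q4,q6}}
  V26: {{q3,q5}}
  V34: {{q2,q7},{q1,q2,q7}}
  V35: {{q6,q7}}
  V45: {{q2,q6}}
  V56: {{q3,q6},{q3,q4,q6}}
  V134: {{q1,q2,q7}}
  V156: {{q3,q4,q6}}
C dims 6,10,2; δ0: rk 5, SNF 1^5; δ1: rk 2, SNF 1^2
Ȟ^0 = (6 − 5) − 0 = 1, so Ȟ^0 ≅ Z
Ȟ^1 = (10 − 2) − 5 = 3, so Ȟ^1 ≅ Z^3
Ȟ^2 = (2 − 0) − 2 = 0, so Ȟ^2 ≅ 0

Ȟ^0 = Z,  Ȟ^1 = Z^3,  Ȟ^2 = 0


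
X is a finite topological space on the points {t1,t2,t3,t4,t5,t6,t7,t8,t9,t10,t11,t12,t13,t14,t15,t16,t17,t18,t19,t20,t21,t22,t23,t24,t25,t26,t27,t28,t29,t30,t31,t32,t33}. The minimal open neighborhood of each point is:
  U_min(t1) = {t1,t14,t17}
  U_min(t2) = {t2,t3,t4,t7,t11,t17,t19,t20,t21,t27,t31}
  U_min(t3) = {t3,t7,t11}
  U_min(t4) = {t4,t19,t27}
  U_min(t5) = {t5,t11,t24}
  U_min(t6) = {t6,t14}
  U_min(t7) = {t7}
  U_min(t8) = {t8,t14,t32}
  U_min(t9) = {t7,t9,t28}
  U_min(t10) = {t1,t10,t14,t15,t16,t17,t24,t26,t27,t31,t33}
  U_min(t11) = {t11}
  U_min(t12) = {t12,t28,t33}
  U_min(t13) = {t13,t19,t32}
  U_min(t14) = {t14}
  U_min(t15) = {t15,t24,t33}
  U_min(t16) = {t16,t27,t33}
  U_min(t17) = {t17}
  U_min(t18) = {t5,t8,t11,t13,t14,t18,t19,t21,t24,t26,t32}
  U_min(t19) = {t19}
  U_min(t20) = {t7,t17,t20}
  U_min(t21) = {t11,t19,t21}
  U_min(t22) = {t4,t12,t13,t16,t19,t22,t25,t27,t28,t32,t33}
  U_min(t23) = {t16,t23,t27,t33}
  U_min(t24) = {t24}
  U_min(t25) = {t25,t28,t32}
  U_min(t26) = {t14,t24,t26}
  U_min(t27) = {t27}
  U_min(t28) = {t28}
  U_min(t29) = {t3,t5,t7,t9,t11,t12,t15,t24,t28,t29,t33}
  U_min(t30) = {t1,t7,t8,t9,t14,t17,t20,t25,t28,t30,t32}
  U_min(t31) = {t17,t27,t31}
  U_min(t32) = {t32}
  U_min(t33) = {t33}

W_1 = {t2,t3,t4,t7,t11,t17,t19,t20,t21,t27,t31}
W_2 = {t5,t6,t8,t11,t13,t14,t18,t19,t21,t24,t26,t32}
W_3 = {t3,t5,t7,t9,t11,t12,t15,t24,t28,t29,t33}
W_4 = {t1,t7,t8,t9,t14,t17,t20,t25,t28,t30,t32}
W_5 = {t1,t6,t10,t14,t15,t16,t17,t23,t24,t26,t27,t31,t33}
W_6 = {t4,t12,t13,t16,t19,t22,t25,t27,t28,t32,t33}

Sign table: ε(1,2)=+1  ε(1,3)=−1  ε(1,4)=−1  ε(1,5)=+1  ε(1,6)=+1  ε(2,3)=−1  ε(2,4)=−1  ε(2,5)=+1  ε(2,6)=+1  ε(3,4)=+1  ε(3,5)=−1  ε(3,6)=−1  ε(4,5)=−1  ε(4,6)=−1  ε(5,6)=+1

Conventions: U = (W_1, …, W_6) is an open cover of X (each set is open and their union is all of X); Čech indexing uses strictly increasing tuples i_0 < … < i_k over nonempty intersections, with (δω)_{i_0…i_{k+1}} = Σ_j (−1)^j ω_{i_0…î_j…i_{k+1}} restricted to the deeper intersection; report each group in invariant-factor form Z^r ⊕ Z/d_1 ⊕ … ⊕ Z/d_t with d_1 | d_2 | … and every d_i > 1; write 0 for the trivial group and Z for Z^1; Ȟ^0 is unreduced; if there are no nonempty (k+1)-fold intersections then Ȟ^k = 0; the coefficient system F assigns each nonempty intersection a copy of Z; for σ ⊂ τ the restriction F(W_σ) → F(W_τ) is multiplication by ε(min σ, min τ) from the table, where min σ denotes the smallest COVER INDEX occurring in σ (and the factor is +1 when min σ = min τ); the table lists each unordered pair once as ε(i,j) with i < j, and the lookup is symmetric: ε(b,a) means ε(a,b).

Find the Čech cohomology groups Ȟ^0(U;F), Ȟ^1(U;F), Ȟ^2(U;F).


nerve simplices:
  W12={t11,t19,t21} W13={t3,t7,t11} W14={t7,t17,t20} W15={t17,t27,t31} W16={t4,t19,t27} W23={t5,t11,t24} W24={t8,t14,t32} W25={t6,t14,t24,t26} W26={t13,t19,t32} W34={t7,t9,t28} W35={t15,t24,t33} W36={t12,t28,t33} W45={t1,t14,t17} W46={t25,t28,t32} W56={t16,t27,t33}
  W123={t11} W126={t19} W134={t7} W145={t17} W156={t27} W235={t24} W245={t14} W246={t32} W346={t28} W356={t33}
C dims 6,15,10; δ0: rk 5, SNF 1^5; δ1: rk 10, SNF 1^9·2
degree 0: 6−5−0 = 1 → Ȟ^0 ≅ Z
degree 1: 15−10−5 = 0 → Ȟ^1 ≅ 0
degree 2: 10−0−10 = 0 plus torsion [2] → Ȟ^2 ≅ Z/2

Ȟ^0 ≅ Z, Ȟ^1 ≅ 0 and Ȟ^2 ≅ Z/2


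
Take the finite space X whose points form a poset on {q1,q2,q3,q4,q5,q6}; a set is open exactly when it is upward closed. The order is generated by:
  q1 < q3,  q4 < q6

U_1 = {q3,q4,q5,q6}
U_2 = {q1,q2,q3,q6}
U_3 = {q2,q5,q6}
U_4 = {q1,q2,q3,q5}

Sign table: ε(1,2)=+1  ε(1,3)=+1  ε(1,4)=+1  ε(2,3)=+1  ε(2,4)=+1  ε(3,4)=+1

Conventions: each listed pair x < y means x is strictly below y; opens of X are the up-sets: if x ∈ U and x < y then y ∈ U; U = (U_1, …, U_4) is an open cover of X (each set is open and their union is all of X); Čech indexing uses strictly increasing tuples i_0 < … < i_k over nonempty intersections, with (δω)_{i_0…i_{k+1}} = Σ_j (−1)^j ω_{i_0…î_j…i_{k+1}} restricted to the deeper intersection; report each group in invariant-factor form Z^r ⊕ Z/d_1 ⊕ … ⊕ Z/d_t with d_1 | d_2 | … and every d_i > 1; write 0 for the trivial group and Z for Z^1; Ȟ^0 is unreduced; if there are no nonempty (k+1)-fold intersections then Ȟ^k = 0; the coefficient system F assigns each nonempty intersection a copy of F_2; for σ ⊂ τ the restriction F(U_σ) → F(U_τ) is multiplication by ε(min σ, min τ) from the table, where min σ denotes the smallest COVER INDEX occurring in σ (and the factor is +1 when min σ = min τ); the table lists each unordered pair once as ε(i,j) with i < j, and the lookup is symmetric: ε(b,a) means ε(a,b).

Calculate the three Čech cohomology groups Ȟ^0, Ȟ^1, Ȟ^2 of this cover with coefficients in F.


nonempty overlaps:
  U12={q3,q6} U13={q5,q6} U14={q3,q5} U23={q2,q6} U24={q1,q2,q3} U34={q2,q5}
  U123={q6} U124={q3} U134={q5} U234={q2}
C dims 4,6,4; δ0: rk_F2 3; δ1: rk_F2 3
degree 0: 4−3−0 = 1 → Ȟ^0 ≅ Z/2
degree 1: 6−3−3 = 0 → Ȟ^1 ≅ 0
degree 2: 4−0−3 = 1 → Ȟ^2 ≅ Z/2

Ȟ^0 = Z/2, Ȟ^1 = 0 and Ȟ^2 = Z/2


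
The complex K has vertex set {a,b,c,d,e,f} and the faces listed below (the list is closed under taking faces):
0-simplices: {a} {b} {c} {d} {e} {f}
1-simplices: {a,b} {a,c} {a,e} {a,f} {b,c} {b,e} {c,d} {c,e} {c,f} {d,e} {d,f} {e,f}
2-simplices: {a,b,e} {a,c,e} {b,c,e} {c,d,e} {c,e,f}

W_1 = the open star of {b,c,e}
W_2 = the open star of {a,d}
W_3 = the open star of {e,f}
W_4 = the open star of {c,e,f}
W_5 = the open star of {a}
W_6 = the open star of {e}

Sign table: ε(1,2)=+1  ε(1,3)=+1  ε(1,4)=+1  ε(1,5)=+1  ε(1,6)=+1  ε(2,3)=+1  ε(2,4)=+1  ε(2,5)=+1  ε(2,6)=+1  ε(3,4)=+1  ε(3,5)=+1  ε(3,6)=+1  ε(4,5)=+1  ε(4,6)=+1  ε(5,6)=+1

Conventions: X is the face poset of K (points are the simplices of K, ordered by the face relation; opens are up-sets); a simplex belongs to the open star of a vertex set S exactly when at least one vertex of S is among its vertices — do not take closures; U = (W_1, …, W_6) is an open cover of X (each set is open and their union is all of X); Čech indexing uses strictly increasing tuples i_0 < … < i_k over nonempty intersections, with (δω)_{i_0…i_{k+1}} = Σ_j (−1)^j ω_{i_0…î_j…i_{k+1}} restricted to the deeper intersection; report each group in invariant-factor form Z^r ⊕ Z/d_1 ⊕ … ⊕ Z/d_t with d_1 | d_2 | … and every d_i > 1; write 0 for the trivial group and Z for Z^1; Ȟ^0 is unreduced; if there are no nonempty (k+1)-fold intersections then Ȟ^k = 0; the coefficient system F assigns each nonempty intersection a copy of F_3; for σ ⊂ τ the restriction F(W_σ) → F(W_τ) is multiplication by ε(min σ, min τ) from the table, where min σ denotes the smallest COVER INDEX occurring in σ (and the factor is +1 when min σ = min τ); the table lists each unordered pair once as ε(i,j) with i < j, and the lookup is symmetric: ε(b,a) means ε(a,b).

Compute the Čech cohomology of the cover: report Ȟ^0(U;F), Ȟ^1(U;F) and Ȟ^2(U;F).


Ȟ^0(U;F) ≅ Z/3, Ȟ^1(U;F) ≅ 0 and Ȟ^2(U;F) ≅ 0

intersection data:
  W1={{b},{c},{e},{a,b},{a,c},{a,e},{b,c},{b,e},{c,d},{c,e},{c,f},{d,e},{e,f},{a,b,e},{a,c,e},{b,c,e},{c,d,e},{c,e,f}} W2={{a},{d},{a,b},{a,c},{a,e},{a,f},{c,d},{d,e},{d,f},{a,b,e},{a,c,e},{c,d,e}} W3={{e},{f},{a,e},{a,f},{b,e},{c,e},{c,f},{d,e},{d,f},{e,f},{a,b,e},{a,c,e},{b,c,e},{c,d,e},{c,e,f}} W4={{c},{e},{f},{a,c},{a,e},{a,f},{b,c},{b,e},{c,d},{c,e},{c,f},{d,e},{d,f},{e,f},{a,b,e},{a,c,e},{b,c,e},{c,d,e},{c,e,f}} W5={{a},{a,b},{a,c},{a,e},{a,f},{a,b,e},{a,c,e}} W6={{e},{a,e},{b,e},{c,e},{d,e},{e,f},{a,b,e},{a,c,e},{b,c,e},{c,d,e},{c,e,f}}
  W12={{a,b},{a,c},{a,e},{c,d},{d,e},{a,b,e},{a,c,e},{c,d,e}} W13={{e},{a,e},{b,e},{c,e},{c,f},{d,e},{e,f},{a,b,e},{a,c,e},{b,c,e},{c,d,e},{c,e,f}} W14={{c},{e},{a,c},{a,e},{b,c},{b,e},{c,d},{c,e},{c,f},{d,e},{e,f},{a,b,e},{a,c,e},{b,c,e},{c,d,e},{c,e,f}} W15={{a,b},{a,c},{a,e},{a,b,e},{a,c,e}} W16={{e},{a,e},{b,e},{c,e},{d,e},{e,f},{a,b,e},{a,c,e},{b,c,e},{c,d,e},{c,e,f}} W23={{a,e},{a,f},{d,e},{d,f},{a,b,e},{a,c,e},{c,d,e}} W24={{a,c},{a,e},{a,f},{c,d},{d,e},{d,f},{a,b,e},{a,c,e},{c,d,e}} W25={{a},{a,b},{a,c},{a,e},{a,f},{a,b,e},{a,c,e}} W26={{a,e},{d,e},{a,b,e},{a,c,e},{c,d,e}} W34={{e},{f},{a,e},{a,f},{b,e},{c,e},{c,f},{d,e},{d,f},{e,f},{a,b,e},{a,c,e},{b,c,e},{c,d,e},{c,e,f}} W35={{a,e},{a,f},{a,b,e},{a,c,e}} W36={{e},{a,e},{b,e},{c,e},{d,e},{e,f},{a,b,e},{a,c,e},{b,c,e},{c,d,e},{c,e,f}} W45={{a,c},{a,e},{a,f},{a,b,e},{a,c,e}} W46={{e},{a,e},{b,e},{c,e},{d,e},{e,f},{a,b,e},{a,c,e},{b,c,e},{c,d,e},{c,e,f}} W56={{a,e},{a,b,e},{a,c,e}}
  W123={{a,e},{d,e},{a,b,e},{a,c,e},{c,d,e}} W124={{a,c},{a,e},{c,d},{d,e},{a,b,e},{a,c,e},{c,d,e}} W125={{a,b},{a,c},{a,e},{a,b,e},{a,c,e}} W126={{a,e},{d,e},{a,b,e},{a,c,e},{c,d,e}} W134={{e},{a,e},{b,e},{c,e},{c,f},{d,e},{e,f},{a,b,e},{a,c,e},{b,c,e},{c,d,e},{c,e,f}} W135={{a,e},{a,b,e},{a,c,e}} W136={{e},{a,e},{b,e},{c,e},{d,e},{e,f},{a,b,e},{a,c,e},{b,c,e},{c,d,e},{c,e,f}} W145={{a,c},{a,e},{a,b,e},{a,c,e}} W146={{e},{a,e},{b,e},{c,e},{d,e},{e,f},{a,b,e},{a,c,e},{b,c,e},{c,d,e},{c,e,f}} W156={{a,e},{a,b,e},{a,c,e}} W234={{a,e},{a,f},{d,e},{d,f},{a,b,e},{a,c,e},{c,d,e}} W235={{a,e},{a,f},{a,b,e},{a,c,e}} W236={{a,e},{d,e},{a,b,e},{a,c,e},{c,d,e}} W245={{a,c},{a,e},{a,f},{a,b,e},{a,c,e}} W246={{a,e},{d,e},{a,b,e},{a,c,e},{c,d,e}} W256={{a,e},{a,b,e},{a,c,e}} W345={{a,e},{a,f},{a,b,e},{a,c,e}} W346={{e},{a,e},{b,e},{c,e},{d,e},{e,f},{a,b,e},{a,c,e},{b,c,e},{c,d,e},{c,e,f}} W356={{a,e},{a,b,e},{a,c,e}} W456={{a,e},{a,b,e},{a,c,e}}
  W1234={{a,e},{d,e},{a,b,e},{a,c,e},{c,d,e}} W1235={{a,e},{a,b,e},{a,c,e}} W1236={{a,e},{d,e},{a,b,e},{a,c,e},{c,d,e}} W1245={{a,c},{a,e},{a,b,e},{a,c,e}} W1246={{a,e},{d,e},{a,b,e},{a,c,e},{c,d,e}} W1256={{a,e},{a,b,e},{a,c,e}} W1345={{a,e},{a,b,e},{a,c,e}} W1346={{e},{a,e},{b,e},{c,e},{d,e},{e,f},{a,b,e},{a,c,e},{b,c,e},{c,d,e},{c,e,f}} W1356={{a,e},{a,b,e},{a,c,e}} W1456={{a,e},{a,b,e},{a,c,e}} W2345={{a,e},{a,f},{a,b,e},{a,c,e}} W2346={{a,e},{d,e},{a,b,e},{a,c,e},{c,d,e}} W2356={{a,e},{a,b,e},{a,c,e}} W2456={{a,e},{a,b,e},{a,c,e}} W3456={{a,e},{a,b,e},{a,c,e}}
  W12345={{a,e},{a,b,e},{a,c,e}} W12346={{a,e},{d,e},{a,b,e},{a,c,e},{c,d,e}} W12356={{a,e},{a,b,e},{a,c,e}} W12456={{a,e},{a,b,e},{a,c,e}} W13456={{a,e},{a,b,e},{a,c,e}} W23456={{a,e},{a,b,e},{a,c,e}}
  W123456={{a,e},{a,b,e},{a,c,e}}
C dims 6,15,20,15; δ0: rk_F3 5; δ1: rk_F3 10; δ2: rk_F3 10
Ȟ^0 = (6 − 5) − 0 = 1, so Ȟ^0 ≅ Z/3
Ȟ^1 = (15 − 10) − 5 = 0, so Ȟ^1 ≅ 0
Ȟ^2 = (20 − 10) − 10 = 0, so Ȟ^2 ≅ 0


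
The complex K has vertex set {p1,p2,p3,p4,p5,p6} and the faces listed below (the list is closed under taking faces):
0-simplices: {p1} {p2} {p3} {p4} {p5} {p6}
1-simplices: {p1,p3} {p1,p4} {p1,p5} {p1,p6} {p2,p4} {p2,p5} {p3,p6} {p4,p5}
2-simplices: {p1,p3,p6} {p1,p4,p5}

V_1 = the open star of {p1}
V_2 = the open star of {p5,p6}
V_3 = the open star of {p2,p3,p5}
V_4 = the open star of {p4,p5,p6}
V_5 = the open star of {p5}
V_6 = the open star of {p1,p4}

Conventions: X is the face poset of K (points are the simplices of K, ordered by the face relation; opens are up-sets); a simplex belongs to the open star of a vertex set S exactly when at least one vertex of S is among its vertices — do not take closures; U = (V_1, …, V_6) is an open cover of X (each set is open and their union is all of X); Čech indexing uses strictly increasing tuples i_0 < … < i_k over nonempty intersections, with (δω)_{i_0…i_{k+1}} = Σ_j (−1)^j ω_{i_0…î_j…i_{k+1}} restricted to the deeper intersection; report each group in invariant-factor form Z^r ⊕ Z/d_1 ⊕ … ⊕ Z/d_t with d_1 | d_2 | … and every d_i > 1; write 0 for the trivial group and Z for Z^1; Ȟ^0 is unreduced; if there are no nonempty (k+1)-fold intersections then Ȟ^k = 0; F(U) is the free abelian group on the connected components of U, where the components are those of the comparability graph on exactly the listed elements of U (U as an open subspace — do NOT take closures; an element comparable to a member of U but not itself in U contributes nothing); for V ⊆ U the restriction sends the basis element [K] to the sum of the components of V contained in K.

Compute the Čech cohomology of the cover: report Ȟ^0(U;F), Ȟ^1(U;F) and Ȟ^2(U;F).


nonempty overlaps:
  V1={{p1},{p1,p3},{p1,p4},{p1,p5},{p1,p6},{p1,p3,p6},{p1,p4,p5}} V2={{p5},{p6},{p1,p5},{p1,p6},{p2,p5},{p3,p6},{p4,p5},{p1,p3,p6},{p1,p4,p5}} V3={{p2},{p3},{p5},{p1,p3},{p1,p5},{p2,p4},{p2,p5},{p3,p6},{p4,p5},{p1,p3,p6},{p1,p4,p5}} V4={{p4},{p5},{p6},{p1,p4},{p1,p5},{p1,p6},{p2,p4},{p2,p5},{p3,p6},{p4,p5},{p1,p3,p6},{p1,p4,p5}} V5={{p5},{p1,p5},{p2,p5},{p4,p5},{p1,p4,p5}} V6={{p1},{p4},{p1,p3},{p1,p4},{p1,p5},{p1,p6},{p2,p4},{p4,p5},{p1,p3,p6},{p1,p4,p5}}
  V12={{p1,p5},{p1,p6},{p1,p3,p6},{p1,p4,p5}} V13={{p1,p3},{p1,p5},{p1,p3,p6},{p1,p4,p5}} V14={{p1,p4},{p1,p5},{p1,p6},{p1,p3,p6},{p1,p4,p5}} V15={{p1,p5},{p1,p4,p5}} V16={{p1},{p1,p3},{p1,p4},{p1,p5},{p1,p6},{p1,p3,p6},{p1,p4,p5}} V23={{p5},{p1,p5},{p2,p5},{p3,p6},{p4,p5},{p1,p3,p6},{p1,p4,p5}} V24={{p5},{p6},{p1,p5},{p1,p6},{p2,p5},{p3,p6},{p4,p5},{p1,p3,p6},{p1,p4,p5}} V25={{p5},{p1,p5},{p2,p5},{p4,p5},{p1,p4,p5}} V26={{p1,p5},{p1,p6},{p4,p5},{p1,p3,p6},{p1,p4,p5}} V34={{p5},{p1,p5},{p2,p4},{p2,p5},{p3,p6},{p4,p5},{p1,p3,p6},{p1,p4,p5}} V35={{p5},{p1,p5},{p2,p5},{p4,p5},{p1,p4,p5}} V36={{p1,p3},{p1,p5},{p2,p4},{p4,p5},{p1,p3,p6},{p1,p4,p5}} V45={{p5},{p1,p5},{p2,p5},{p4,p5},{p1,p4,p5}} V46={{p4},{p1,p4},{p1,p5},{p1,p6},{p2,p4},{p4,p5},{p1,p3,p6},{p1,p4,p5}} V56={{p1,p5},{p4,p5},{p1,p4,p5}}
  V123={{p1,p5},{p1,p3,p6},{p1,p4,p5}} V124={{p1,p5},{p1,p6},{p1,p3,p6},{p1,p4,p5}} V125={{p1,p5},{p1,p4,p5}} V126={{p1,p5},{p1,p6},{p1,p3,p6},{p1,p4,p5}} V134={{p1,p5},{p1,p3,p6},{p1,p4,p5}} V135={{p1,p5},{p1,p4,p5}} V136={{p1,p3},{p1,p5},{p1,p3,p6},{p1,p4,p5}} V145={{p1,p5},{p1,p4,p5}} V146={{p1,p4},{p1,p5},{p1,p6},{p1,p3,p6},{p1,p4,p5}} V156={{p1,p5},{p1,p4,p5}} V234={{p5},{p1,p5},{p2,p5},{p3,p6},{p4,p5},{p1,p3,p6},{p1,p4,p5}} V235={{p5},{p1,p5},{p2,p5},{p4,p5},{p1,p4,p5}} V236={{p1,p5},{p4,p5},{p1,p3,p6},{p1,p4,p5}} V245={{p5},{p1,p5},{p2,p5},{p4,p5},{p1,p4,p5}} V246={{p1,p5},{p1,p6},{p4,p5},{p1,p3,p6},{p1,p4,p5}} V256={{p1,p5},{p4,p5},{p1,p4,p5}} V345={{p5},{p1,p5},{p2,p5},{p4,p5},{p1,p4,p5}} V346={{p1,p5},{p2,p4},{p4,p5},{p1,p3,p6},{p1,p4,p5}} V356={{p1,p5},{p4,p5},{p1,p4,p5}} V456={{p1,p5},{p4,p5},{p1,p4,p5}}
  V1234={{p1,p5},{p1,p3,p6},{p1,p4,p5}} V1235={{p1,p5},{p1,p4,p5}} V1236={{p1,p5},{p1,p3,p6},{p1,p4,p5}} V1245={{p1,p5},{p1,p4,p5}} V1246={{p1,p5},{p1,p6},{p1,p3,p6},{p1,p4,p5}} V1256={{p1,p5},{p1,p4,p5}} V1345={{p1,p5},{p1,p4,p5}} V1346={{p1,p5},{p1,p3,p6},{p1,p4,p5}} V1356={{p1,p5},{p1,p4,p5}} V1456={{p1,p5},{p1,p4,p5}} V2345={{p5},{p1,p5},{p2,p5},{p4,p5},{p1,p4,p5}} V2346={{p1,p5},{p4,p5},{p1,p3,p6},{p1,p4,p5}} V2356={{p1,p5},{p4,p5},{p1,p4,p5}} V2456={{p1,p5},{p4,p5},{p1,p4,p5}} V3456={{p1,p5},{p4,p5},{p1,p4,p5}}
  V12345={{p1,p5},{p1,p4,p5}} V12346={{p1,p5},{p1,p3,p6},{p1,p4,p5}} V12356={{p1,p5},{p1,p4,p5}} V12456={{p1,p5},{p1,p4,p5}} V13456={{p1,p5},{p1,p4,p5}} V23456={{p1,p5},{p4,p5},{p1,p4,p5}}
  V123456={{p1,p5},{p1,p4,p5}}
components per intersection:
  V1: {{p1},{p1,p3},{p1,p4},{p1,p5},{p1,p6},{p1,p3,p6},{p1,p4,p5}}
  V2: {{p5},{p1,p5},{p2,p5},{p4,p5},{p1,p4,p5}} {{p6},{p1,p6},{p3,p6},{p1,p3,p6}}
  V3: {{p2},{p5},{p1,p5},{p2,p4},{p2,p5},{p4,p5},{p1,p4,p5}} {{p3},{p1,p3},{p3,p6},{p1,p3,p6}}
  V4: {{p4},{p5},{p1,p4},{p1,p5},{p2,p4},{p2,p5},{p4,p5},{p1,p4,p5}} {{p6},{p1,p6},{p3,p6},{p1,p3,p6}}
  V5: {{p5},{p1,p5},{p2,p5},{p4,p5},{p1,p4,p5}}
  V6: {{p1},{p4},{p1,p3},{p1,p4},{p1,p5},{p1,p6},{p2,p4},{p4,p5},{p1,p3,p6},{p1,p4,p5}}
  V12: {{p1,p5},{p1,p4,p5}} {{p1,p6},{p1,p3,p6}}
  V13: {{p1,p3},{p1,p3,p6}} {{p1,p5},{p1,p4,p5}}
  V14: {{p1,p4},{p1,p5},{p1,p4,p5}} {{p1,p6},{p1,p3,p6}}
  V15: {{p1,p5},{p1,p4,p5}}
  V16: {{p1},{p1,p3},{p1,p4},{p1,p5},{p1,p6},{p1,p3,p6},{p1,p4,p5}}
  V23: {{p5},{p1,p5},{p2,p5},{p4,p5},{p1,p4,p5}} {{p3,p6},{p1,p3,p6}}
  V24: {{p5},{p1,p5},{p2,p5},{p4,p5},{p1,p4,p5}} {{p6},{p1,p6},{p3,p6},{p1,p3,p6}}
  V25: {{p5},{p1,p5},{p2,p5},{p4,p5},{p1,p4,p5}}
  V26: {{p1,p5},{p4,p5},{p1,p4,p5}} {{p1,p6},{p1,p3,p6}}
  V34: {{p5},{p1,p5},{p2,p5},{p4,p5},{p1,p4,p5}} {{p2,p4}} {{p3,p6},{p1,p3,p6}}
  V35: {{p5},{p1,p5},{p2,p5},{p4,p5},{p1,p4,p5}}
  V36: {{p1,p3},{p1,p3,p6}} {{p1,p5},{p4,p5},{p1,p4,p5}} {{p2,p4}}
  V45: {{p5},{p1,p5},{p2,p5},{p4,p5},{p1,p4,p5}}
  V46: {{p4},{p1,p4},{p1,p5},{p2,p4},{p4,p5},{p1,p4,p5}} {{p1,p6},{p1,p3,p6}}
  V56: {{p1,p5},{p4,p5},{p1,p4,p5}}
  V123: {{p1,p5},{p1,p4,p5}} {{p1,p3,p6}}
  V124: {{p1,p5},{p1,p4,p5}} {{p1,p6},{p1,p3,p6}}
  V125: {{p1,p5},{p1,p4,p5}}
  V126: {{p1,p5},{p1,p4,p5}} {{p1,p6},{p1,p3,p6}}
  V134: {{p1,p5},{p1,p4,p5}} {{p1,p3,p6}}
  V135: {{p1,p5},{p1,p4,p5}}
  V136: {{p1,p3},{p1,p3,p6}} {{p1,p5},{p1,p4,p5}}
  V145: {{p1,p5},{p1,p4,p5}}
  V146: {{p1,p4},{p1,p5},{p1,p4,p5}} {{p1,p6},{p1,p3,p6}}
  V156: {{p1,p5},{p1,p4,p5}}
  V234: {{p5},{p1,p5},{p2,p5},{p4,p5},{p1,p4,p5}} {{p3,p6},{p1,p3,p6}}
  V235: {{p5},{p1,p5},{p2,p5},{p4,p5},{p1,p4,p5}}
  V236: {{p1,p5},{p4,p5},{p1,p4,p5}} {{p1,p3,p6}}
  V245: {{p5},{p1,p5},{p2,p5},{p4,p5},{p1,p4,p5}}
  V246: {{p1,p5},{p4,p5},{p1,p4,p5}} {{p1,p6},{p1,p3,p6}}
  V256: {{p1,p5},{p4,p5},{p1,p4,p5}}
  V345: {{p5},{p1,p5},{p2,p5},{p4,p5},{p1,p4,p5}}
  V346: {{p1,p5},{p4,p5},{p1,p4,p5}} {{p2,p4}} {{p1,p3,p6}}
  V356: {{p1,p5},{p4,p5},{p1,p4,p5}}
  V456: {{p1,p5},{p4,p5},{p1,p4,p5}}
  V1234: {{p1,p5},{p1,p4,p5}} {{p1,p3,p6}}
  V1235: {{p1,p5},{p1,p4,p5}}
  V1236: {{p1,p5},{p1,p4,p5}} {{p1,p3,p6}}
  V1245: {{p1,p5},{p1,p4,p5}}
  V1246: {{p1,p5},{p1,p4,p5}} {{p1,p6},{p1,p3,p6}}
  V1256: {{p1,p5},{p1,p4,p5}}
  V1345: {{p1,p5},{p1,p4,p5}}
  V1346: {{p1,p5},{p1,p4,p5}} {{p1,p3,p6}}
  V1356: {{p1,p5},{p1,p4,p5}}
  V1456: {{p1,p5},{p1,p4,p5}}
  V2345: {{p5},{p1,p5},{p2,p5},{p4,p5},{p1,p4,p5}}
  V2346: {{p1,p5},{p4,p5},{p1,p4,p5}} {{p1,p3,p6}}
  V2356: {{p1,p5},{p4,p5},{p1,p4,p5}}
  V2456: {{p1,p5},{p4,p5},{p1,p4,p5}}
  V3456: {{p1,p5},{p4,p5},{p1,p4,p5}}
  V12345: {{p1,p5},{p1,p4,p5}}
  V12346: {{p1,p5},{p1,p4,p5}} {{p1,p3,p6}}
  V12356: {{p1,p5},{p1,p4,p5}}
  V12456: {{p1,p5},{p1,p4,p5}}
  V13456: {{p1,p5},{p1,p4,p5}}
  V23456: {{p1,p5},{p4,p5},{p1,p4,p5}}
  V123456: {{p1,p5},{p1,p4,p5}}
C dims 9,26,31,20; δ0: rk 8, SNF 1^8; δ1: rk 17, SNF 1^17; δ2: rk 14, SNF 1^14
degree 0: 9−8−0 = 1 → Ȟ^0 ≅ Z
degree 1: 26−17−8 = 1 → Ȟ^1 ≅ Z
degree 2: 31−14−17 = 0 → Ȟ^2 ≅ 0

Ȟ^0 = Z,  Ȟ^1 = Z,  Ȟ^2 = 0


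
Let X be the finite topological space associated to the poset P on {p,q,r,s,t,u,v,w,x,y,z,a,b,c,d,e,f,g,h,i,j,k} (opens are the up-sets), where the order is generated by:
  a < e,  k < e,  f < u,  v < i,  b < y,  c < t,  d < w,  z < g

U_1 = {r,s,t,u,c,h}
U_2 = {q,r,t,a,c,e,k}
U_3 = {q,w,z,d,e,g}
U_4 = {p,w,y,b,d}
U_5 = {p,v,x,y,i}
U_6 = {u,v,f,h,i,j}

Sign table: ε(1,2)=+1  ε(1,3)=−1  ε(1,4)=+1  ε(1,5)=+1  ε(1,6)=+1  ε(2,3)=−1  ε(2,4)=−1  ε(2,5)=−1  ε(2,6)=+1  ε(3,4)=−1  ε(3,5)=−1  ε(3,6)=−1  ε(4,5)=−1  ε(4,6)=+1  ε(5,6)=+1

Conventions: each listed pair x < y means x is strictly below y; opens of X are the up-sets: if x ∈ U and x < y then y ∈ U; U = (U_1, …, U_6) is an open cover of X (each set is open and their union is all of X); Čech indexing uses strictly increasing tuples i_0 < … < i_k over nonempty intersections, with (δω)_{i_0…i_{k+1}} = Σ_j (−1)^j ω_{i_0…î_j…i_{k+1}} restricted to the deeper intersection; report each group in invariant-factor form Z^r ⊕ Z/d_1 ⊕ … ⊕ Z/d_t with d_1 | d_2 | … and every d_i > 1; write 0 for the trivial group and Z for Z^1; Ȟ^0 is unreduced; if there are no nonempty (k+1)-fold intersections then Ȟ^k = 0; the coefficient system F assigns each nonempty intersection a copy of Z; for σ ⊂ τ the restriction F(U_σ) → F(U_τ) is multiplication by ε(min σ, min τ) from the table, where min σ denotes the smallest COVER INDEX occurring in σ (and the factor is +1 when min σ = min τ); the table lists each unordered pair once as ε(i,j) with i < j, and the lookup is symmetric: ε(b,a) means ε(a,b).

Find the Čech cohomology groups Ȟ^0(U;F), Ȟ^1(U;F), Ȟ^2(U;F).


Ȟ^0(U;F) ≅ 0, Ȟ^1(U;F) ≅ Z/2 and Ȟ^2(U;F) ≅ 0

nonempty intersections:
  U12={r,t,c} U16={u,h} U23={q,e} U34={w,d} U45={p,y} U56={v,i}
C dims 6,6; δ0: rk 6, SNF 1^5·2
Ȟ^0: (6−6)−0=0 ⇒ 0
Ȟ^1: (6−0)−6=0 plus torsion [2] ⇒ Z/2
Ȟ^2: (0−0)−0=0 ⇒ 0


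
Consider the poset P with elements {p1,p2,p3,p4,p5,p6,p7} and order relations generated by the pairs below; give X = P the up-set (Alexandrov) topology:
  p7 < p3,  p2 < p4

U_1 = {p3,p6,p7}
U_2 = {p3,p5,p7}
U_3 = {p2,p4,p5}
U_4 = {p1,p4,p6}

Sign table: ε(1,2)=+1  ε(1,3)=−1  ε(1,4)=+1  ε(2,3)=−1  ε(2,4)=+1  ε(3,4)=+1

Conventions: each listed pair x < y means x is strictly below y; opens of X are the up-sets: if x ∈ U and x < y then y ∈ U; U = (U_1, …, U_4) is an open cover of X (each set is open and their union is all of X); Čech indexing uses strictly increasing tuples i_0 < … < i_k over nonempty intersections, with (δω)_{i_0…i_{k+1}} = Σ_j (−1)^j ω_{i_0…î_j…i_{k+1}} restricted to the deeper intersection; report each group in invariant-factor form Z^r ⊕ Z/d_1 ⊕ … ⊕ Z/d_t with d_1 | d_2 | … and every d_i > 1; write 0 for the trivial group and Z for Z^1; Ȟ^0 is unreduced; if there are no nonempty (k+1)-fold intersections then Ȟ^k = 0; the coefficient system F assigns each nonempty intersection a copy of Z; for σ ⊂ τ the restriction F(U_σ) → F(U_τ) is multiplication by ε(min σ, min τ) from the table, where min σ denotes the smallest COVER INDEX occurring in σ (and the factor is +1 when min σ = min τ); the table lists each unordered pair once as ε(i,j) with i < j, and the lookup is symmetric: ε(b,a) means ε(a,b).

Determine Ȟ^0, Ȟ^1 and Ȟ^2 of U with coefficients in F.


nerve simplices:
  U12={p3,p7} U14={p6} U23={p5} U34={p4}
C dims 4,4; δ0: rk 4, SNF 1^3·2
degree 0: 4−4−0 = 0 → Ȟ^0 ≅ 0
degree 1: 4−0−4 = 0 plus torsion [2] → Ȟ^1 ≅ Z/2
degree 2: 0−0−0 = 0 → Ȟ^2 ≅ 0

Ȟ^0 ≅ 0; Ȟ^1 ≅ Z/2; Ȟ^2 ≅ 0


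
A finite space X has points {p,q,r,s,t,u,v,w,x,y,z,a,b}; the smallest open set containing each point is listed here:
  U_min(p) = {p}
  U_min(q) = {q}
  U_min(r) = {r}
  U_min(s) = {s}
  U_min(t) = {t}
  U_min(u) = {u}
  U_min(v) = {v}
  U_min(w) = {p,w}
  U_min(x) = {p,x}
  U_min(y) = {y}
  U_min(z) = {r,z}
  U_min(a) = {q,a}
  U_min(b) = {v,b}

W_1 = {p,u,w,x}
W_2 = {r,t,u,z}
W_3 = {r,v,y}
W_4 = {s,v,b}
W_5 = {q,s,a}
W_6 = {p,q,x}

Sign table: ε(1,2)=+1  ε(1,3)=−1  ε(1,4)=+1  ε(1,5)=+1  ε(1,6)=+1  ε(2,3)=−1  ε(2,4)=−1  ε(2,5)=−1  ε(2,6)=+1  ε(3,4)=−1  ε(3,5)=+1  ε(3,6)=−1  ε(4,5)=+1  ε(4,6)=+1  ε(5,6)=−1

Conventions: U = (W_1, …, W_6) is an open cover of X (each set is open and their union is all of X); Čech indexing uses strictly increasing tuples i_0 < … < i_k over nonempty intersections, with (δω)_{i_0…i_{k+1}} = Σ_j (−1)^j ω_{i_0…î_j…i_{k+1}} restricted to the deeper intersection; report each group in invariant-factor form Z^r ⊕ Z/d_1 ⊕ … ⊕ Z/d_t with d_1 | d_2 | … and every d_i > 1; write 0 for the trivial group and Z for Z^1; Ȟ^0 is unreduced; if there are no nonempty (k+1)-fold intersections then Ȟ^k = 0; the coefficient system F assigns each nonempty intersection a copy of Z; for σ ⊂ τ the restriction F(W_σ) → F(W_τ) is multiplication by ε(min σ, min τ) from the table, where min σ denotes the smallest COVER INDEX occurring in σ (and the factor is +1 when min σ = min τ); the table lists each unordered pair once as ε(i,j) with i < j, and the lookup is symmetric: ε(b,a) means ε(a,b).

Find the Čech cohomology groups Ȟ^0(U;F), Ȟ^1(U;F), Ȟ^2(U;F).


Ȟ^0(U;F) ≅ 0,  Ȟ^1(U;F) ≅ Z/2,  Ȟ^2(U;F) ≅ 0

cover nerve:
  W12={u} W16={p,x} W23={r} W34={v} W45={s} W56={q}
C dims 6,6; δ0: rk 6, SNF 1^5·2
Ȟ^0: (6−6)−0=0 ⇒ 0
Ȟ^1: (6−0)−6=0 plus torsion [2] ⇒ Z/2
Ȟ^2: (0−0)−0=0 ⇒ 0
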